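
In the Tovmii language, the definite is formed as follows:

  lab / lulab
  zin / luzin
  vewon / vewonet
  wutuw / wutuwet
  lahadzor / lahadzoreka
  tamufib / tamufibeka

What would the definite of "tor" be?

"tor" has 1 vowel. The stems with 1 vowel (lab → lulab, zin → luzin) add the prefix lu-.
So tor → lutor.

lutor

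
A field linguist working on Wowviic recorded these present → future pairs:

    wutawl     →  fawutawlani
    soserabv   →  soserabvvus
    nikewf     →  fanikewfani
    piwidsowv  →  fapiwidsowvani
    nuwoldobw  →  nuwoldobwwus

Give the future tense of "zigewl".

"zigewl" has second-to-last letter 'w'. The stems whose second-to-last letter is 'w' (nikewf → fanikewfani, piwidsowv → fapiwidsowvani, wutawl → fawutawlani) add fa- … -ani around the stem.
The other pattern: stems whose second-to-last letter is 'b' double the final consonant and add -us.
So zigewl → fazigewlani.

fazigewlani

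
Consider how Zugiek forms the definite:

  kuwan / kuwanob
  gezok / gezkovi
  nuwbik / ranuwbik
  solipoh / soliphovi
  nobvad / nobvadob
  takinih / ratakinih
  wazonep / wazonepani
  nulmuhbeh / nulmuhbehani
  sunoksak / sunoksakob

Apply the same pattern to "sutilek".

sutilekani

"sutilek" has last vowel 'e'. The stems whose last vowel is 'e' (wazonep → wazonepani, nulmuhbeh → nulmuhbehani) add -ani.
The other patterns: stems whose last vowel is 'i' add the prefix ra-; stems whose last vowel is 'o' delete the last vowel and add -ovi; stems whose last vowel is 'a' add -ob.
So sutilek → sutilekani.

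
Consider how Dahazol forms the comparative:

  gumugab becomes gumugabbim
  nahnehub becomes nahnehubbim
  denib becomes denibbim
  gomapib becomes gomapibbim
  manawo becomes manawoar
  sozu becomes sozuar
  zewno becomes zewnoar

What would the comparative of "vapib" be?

nahnehub and sozu both have last vowel 'u' yet inflect differently (nahnehubbim, sozuar), so the last vowel is not what conditions the rule; the final letter is.
"vapib" ends in -b. The stems ending in -b (gumugab → gumugabbim, nahnehub → nahnehubbim, denib → denibbim) double the final consonant and add -im.
So vapib → vapibbim.

vapibbim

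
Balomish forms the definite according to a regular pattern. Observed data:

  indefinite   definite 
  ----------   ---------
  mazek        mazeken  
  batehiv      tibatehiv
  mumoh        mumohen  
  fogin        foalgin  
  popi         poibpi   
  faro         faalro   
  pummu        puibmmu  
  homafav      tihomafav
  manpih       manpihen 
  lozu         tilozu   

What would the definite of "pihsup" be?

pummu and lozu both end in -u yet inflect differently (puibmmu, tilozu), so the final letter is not what conditions the rule; the first letter is.
"pihsup" begins with p-. The stems beginning with p- (pummu → puibmmu, popi → poibpi) insert -ib- after the first vowel.
The other patterns: stems beginning with f- insert -al- after the first vowel; stems beginning with m- add -en; stems beginning with b-, h- or l- add the prefix ti-.
So pihsup → piibhsup.

piibhsup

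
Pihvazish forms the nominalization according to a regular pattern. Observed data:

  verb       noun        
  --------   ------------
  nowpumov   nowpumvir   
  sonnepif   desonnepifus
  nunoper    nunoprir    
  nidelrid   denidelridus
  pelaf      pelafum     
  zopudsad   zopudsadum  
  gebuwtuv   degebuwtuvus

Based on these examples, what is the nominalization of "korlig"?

dekorligus

"korlig" has last vowel 'i'. The stems whose last vowel is 'i' (nidelrid → denidelridus, sonnepif → desonnepifus) add de- … -us around the stem.
The other patterns: stems whose last vowel is 'a' add -um; stems whose last vowel is 'e' or 'o' delete the last vowel and add -ir.
So korlig → dekorligus.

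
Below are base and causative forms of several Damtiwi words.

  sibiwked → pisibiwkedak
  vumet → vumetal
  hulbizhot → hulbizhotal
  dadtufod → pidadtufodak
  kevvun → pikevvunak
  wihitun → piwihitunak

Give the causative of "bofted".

vumet and sibiwked both have last vowel 'e' yet inflect differently (vumetal, pisibiwkedak), so the last vowel is not what conditions the rule; the final letter is.
"bofted" ends in -d. The stems ending in -d (sibiwked → pisibiwkedak, dadtufod → pidadtufodak) add pi- … -ak around the stem.
The other pattern: stems ending in -t add -al.
So bofted → piboftedak.

piboftedak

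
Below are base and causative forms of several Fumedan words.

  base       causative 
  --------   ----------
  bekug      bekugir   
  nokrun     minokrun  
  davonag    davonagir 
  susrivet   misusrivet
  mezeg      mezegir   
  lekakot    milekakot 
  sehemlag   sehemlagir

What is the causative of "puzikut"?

"puzikut" ends in -t. The stems ending in -t (susrivet → misusrivet, lekakot → milekakot) add the prefix mi-.
The other pattern: stems ending in -g add -ir.
So puzikut → mipuzikut.

mipuzikut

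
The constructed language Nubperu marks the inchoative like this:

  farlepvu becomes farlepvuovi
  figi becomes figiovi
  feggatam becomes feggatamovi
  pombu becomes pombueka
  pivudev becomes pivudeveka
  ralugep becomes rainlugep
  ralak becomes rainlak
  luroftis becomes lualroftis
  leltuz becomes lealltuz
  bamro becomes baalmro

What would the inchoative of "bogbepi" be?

boalgbepi

farlepvu and pombu both end in -u yet inflect differently (farlepvuovi, pombueka), so the final letter is not what conditions the rule; the first letter is.
"bogbepi" begins with b-. The one such stem in the data (bamro → baalmro) inserts -al- after the first vowel (as do luroftis, leltuz), so the same rule applies.
So bogbepi → boalgbepi.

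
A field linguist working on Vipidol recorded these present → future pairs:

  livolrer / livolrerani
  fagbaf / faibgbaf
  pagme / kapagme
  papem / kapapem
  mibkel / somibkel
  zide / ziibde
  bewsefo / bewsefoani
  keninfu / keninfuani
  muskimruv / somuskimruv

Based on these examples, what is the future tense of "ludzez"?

pagme and zide both end in -e yet inflect differently (kapagme, ziibde), so the final letter is not what conditions the rule; the first letter is.
"ludzez" begins with l-. The one such stem in the data (livolrer → livolrerani) adds -ani, so the same rule applies.
So ludzez → ludzezani.

ludzezani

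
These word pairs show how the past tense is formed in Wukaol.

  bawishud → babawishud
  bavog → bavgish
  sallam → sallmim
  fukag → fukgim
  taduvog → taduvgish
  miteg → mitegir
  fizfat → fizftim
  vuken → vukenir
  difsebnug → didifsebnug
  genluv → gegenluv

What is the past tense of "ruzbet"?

"ruzbet" has last vowel 'e'. The stems whose last vowel is 'e' (vuken → vukenir, miteg → mitegir) add -ir.
The other patterns: stems whose last vowel is 'a' delete the last vowel and add -im; stems whose last vowel is 'u' repeat the first consonant+vowel as a prefix; stems whose last vowel is 'o' delete the last vowel and add -ish.
So ruzbet → ruzbetir.

ruzbetir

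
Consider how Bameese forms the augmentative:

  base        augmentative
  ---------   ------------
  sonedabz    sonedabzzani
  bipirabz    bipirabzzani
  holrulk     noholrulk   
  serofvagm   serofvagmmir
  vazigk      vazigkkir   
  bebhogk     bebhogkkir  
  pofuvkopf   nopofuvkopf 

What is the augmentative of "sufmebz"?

bebhogk and holrulk both end in -k yet inflect differently (bebhogkkir, noholrulk), so the final letter is not what conditions the rule; the second-to-last letter is.
"sufmebz" has second-to-last letter 'b'. The stems whose second-to-last letter is 'b' (bipirabz → bipirabzzani, sonedabz → sonedabzzani) double the final consonant and add -ani.
So sufmebz → sufmebzzani.

sufmebzzani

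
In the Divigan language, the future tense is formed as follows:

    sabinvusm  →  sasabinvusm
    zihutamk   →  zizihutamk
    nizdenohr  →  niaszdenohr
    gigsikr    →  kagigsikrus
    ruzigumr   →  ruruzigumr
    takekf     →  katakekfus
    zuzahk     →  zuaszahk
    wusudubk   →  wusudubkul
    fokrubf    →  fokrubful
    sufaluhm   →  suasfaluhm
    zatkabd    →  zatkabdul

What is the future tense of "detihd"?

"detihd" has second-to-last letter 'h'. The stems whose second-to-last letter is 'h' (zuzahk → zuaszahk, nizdenohr → niaszdenohr, sufaluhm → suasfaluhm) insert -as- after the first vowel.
So detihd → deastihd.

deastihd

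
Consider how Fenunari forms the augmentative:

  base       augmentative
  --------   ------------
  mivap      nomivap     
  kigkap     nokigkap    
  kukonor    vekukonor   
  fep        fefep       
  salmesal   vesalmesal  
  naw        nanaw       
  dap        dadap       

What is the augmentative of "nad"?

"nad" has 1 vowel. The stems with 1 vowel (dap → dadap, naw → nanaw, fep → fefep) repeat the first consonant+vowel as a prefix.
So nad → nanad.

nanad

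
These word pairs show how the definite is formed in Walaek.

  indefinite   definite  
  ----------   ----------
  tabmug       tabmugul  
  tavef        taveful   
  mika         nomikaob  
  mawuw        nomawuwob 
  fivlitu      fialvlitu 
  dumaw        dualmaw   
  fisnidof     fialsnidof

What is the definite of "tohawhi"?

tohawhiul

mawuw and dumaw both end in -w yet inflect differently (nomawuwob, dualmaw), so the final letter is not what conditions the rule; the first letter is.
"tohawhi" begins with t-. The stems beginning with t- (tabmug → tabmugul, tavef → taveful) add -ul.
The other patterns: stems beginning with m- add no- … -ob around the stem; stems beginning with d- or f- insert -al- after the first vowel.
So tohawhi → tohawhiul.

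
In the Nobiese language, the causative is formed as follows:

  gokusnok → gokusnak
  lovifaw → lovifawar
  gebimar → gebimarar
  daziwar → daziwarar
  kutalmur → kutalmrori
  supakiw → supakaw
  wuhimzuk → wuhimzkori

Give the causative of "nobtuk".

nobtkori

"nobtuk" has last vowel 'u'. The stems whose last vowel is 'u' (kutalmur → kutalmrori, wuhimzuk → wuhimzkori) delete the last vowel and add -ori.
So nobtuk → nobtkori.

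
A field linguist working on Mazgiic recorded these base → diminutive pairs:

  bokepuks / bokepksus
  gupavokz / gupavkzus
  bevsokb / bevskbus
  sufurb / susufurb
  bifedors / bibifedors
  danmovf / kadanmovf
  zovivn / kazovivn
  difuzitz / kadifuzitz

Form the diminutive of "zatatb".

kazatatb

bevsokb and sufurb both end in -b yet inflect differently (bevskbus, susufurb), so the final letter is not what conditions the rule; the second-to-last letter is.
"zatatb" has second-to-last letter 't'. The one such stem in the data (difuzitz → kadifuzitz) adds the prefix ka-, so the same rule applies.
The other patterns: stems whose second-to-last letter is 'k' delete the last vowel and add -us; stems whose second-to-last letter is 'r' repeat the first consonant+vowel as a prefix.
So zatatb → kazatatb.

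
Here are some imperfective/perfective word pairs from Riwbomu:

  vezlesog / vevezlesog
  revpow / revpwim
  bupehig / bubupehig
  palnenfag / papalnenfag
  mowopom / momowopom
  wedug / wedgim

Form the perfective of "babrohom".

bababrohom

palnenfag and wedug both end in -g yet inflect differently (papalnenfag, wedgim), so the final letter is not what conditions the rule; the number of vowels is.
"babrohom" has 3 vowels. The stems with 3 vowels (palnenfag → papalnenfag, mowopom → momowopom, vezlesog → vevezlesog) repeat the first consonant+vowel as a prefix.
So babrohom → bababrohom.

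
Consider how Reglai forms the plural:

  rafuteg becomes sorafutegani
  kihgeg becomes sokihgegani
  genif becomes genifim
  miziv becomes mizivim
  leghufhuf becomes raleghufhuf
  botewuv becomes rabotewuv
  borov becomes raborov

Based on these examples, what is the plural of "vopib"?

vopibim

genif and leghufhuf both end in -f yet inflect differently (genifim, raleghufhuf), so the final letter is not what conditions the rule; the last vowel is.
"vopib" has last vowel 'i'. The stems whose last vowel is 'i' (genif → genifim, miziv → mizivim) add -im.
So vopib → vopibim.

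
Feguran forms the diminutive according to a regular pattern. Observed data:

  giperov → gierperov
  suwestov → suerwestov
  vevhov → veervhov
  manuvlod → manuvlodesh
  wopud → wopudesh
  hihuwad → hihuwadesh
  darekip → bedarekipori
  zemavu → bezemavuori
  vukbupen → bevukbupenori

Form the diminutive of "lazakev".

laerzakev

giperov and manuvlod both have last vowel 'o' yet inflect differently (gierperov, manuvlodesh), so the last vowel is not what conditions the rule; the final letter is.
"lazakev" ends in -v. The stems ending in -v (giperov → gierperov, suwestov → suerwestov, vevhov → veervhov) insert -er- after the first vowel.
The other patterns: stems ending in -d add -esh; stems ending in -n, -p or -u add be- … -ori around the stem.
So lazakev → laerzakev.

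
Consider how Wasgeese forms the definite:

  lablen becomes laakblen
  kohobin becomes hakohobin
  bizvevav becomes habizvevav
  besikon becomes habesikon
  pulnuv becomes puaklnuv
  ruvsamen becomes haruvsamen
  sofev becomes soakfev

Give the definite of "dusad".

bizvevav and sofev both end in -v yet inflect differently (habizvevav, soakfev), so the final letter is not what conditions the rule; the number of vowels is.
"dusad" has 2 vowels. The stems with 2 vowels (sofev → soakfev, lablen → laakblen, pulnuv → puaklnuv) insert -ak- after the first vowel.
So dusad → duaksad.

duaksad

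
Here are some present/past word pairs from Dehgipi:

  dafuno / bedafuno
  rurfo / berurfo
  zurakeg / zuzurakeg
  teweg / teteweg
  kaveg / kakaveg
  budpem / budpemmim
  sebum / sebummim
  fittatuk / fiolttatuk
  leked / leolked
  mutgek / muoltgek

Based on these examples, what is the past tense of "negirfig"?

zurakeg and budpem both have last vowel 'e' yet inflect differently (zuzurakeg, budpemmim), so the last vowel is not what conditions the rule; the final letter is.
"negirfig" ends in -g. The stems ending in -g (zurakeg → zuzurakeg, teweg → teteweg, kaveg → kakaveg) repeat the first consonant+vowel as a prefix.
The other patterns: stems ending in -o add the prefix be-; stems ending in -m double the final consonant and add -im; stems ending in -d or -k insert -ol- after the first vowel.
So negirfig → nenegirfig.

nenegirfig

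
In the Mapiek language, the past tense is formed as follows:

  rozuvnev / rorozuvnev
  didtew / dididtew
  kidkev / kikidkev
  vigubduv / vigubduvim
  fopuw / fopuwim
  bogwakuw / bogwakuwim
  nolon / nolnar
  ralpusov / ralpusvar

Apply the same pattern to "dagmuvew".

"dagmuvew" has last vowel 'e'. The stems whose last vowel is 'e' (rozuvnev → rorozuvnev, didtew → dididtew, kidkev → kikidkev) repeat the first consonant+vowel as a prefix.
So dagmuvew → dadagmuvew.

dadagmuvew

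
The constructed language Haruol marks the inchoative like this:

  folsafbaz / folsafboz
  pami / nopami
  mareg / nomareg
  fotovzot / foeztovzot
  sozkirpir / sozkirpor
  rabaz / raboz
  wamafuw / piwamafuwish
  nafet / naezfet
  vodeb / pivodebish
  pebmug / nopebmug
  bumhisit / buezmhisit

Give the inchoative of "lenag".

nolenag

pami and sozkirpir both have last vowel 'i' yet inflect differently (nopami, sozkirpor), so the last vowel is not what conditions the rule; the final letter is.
"lenag" ends in -g. The stems ending in -g (mareg → nomareg, pebmug → nopebmug) add the prefix no-.
So lenag → nolenag.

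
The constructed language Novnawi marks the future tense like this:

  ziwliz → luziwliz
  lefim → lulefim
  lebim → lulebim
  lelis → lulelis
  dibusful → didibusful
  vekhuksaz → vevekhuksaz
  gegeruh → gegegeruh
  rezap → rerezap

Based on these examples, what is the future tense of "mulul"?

mumulul

"mulul" has last vowel 'u'. The stems whose last vowel is 'u' (dibusful → didibusful, gegeruh → gegegeruh) repeat the first consonant+vowel as a prefix.
So mulul → mumulul.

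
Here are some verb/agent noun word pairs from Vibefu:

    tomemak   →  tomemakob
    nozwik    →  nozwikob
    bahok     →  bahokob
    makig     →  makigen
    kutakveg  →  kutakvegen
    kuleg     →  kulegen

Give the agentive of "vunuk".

vunukob

"vunuk" ends in -k. The stems ending in -k (tomemak → tomemakob, nozwik → nozwikob, bahok → bahokob) add -ob.
The other pattern: stems ending in -g add -en.
So vunuk → vunukob.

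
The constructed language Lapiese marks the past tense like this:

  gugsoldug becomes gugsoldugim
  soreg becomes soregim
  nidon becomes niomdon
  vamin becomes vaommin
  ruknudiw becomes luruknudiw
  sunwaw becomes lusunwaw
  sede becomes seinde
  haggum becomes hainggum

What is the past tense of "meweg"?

mewegim

vamin and ruknudiw both have last vowel 'i' yet inflect differently (vaommin, luruknudiw), so the last vowel is not what conditions the rule; the final letter is.
"meweg" ends in -g. The stems ending in -g (gugsoldug → gugsoldugim, soreg → soregim) add -im.
So meweg → mewegim.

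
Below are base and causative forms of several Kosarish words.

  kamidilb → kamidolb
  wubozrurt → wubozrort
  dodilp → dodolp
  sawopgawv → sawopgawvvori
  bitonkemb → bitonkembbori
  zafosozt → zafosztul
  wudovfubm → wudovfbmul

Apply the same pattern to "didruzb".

didrzbul

kamidilb and bitonkemb both end in -b yet inflect differently (kamidolb, bitonkembbori), so the final letter is not what conditions the rule; the second-to-last letter is.
"didruzb" has second-to-last letter 'z'. The one such stem in the data (zafosozt → zafosztul) deletes the last vowel and adds -ul (as does wudovfubm), so the same rule applies.
The other patterns: stems whose second-to-last letter is 'l' or 'r' change the last vowel to 'o'; stems whose second-to-last letter is 'm' or 'w' double the final consonant and add -ori.
So didruzb → didrzbul.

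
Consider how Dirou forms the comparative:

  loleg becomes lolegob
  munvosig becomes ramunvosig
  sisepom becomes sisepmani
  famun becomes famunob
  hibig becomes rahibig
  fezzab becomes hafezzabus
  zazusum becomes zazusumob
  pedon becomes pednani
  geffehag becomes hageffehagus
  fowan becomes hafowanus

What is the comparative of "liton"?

litnani

pedon and fowan both end in -n yet inflect differently (pednani, hafowanus), so the final letter is not what conditions the rule; the last vowel is.
"liton" has last vowel 'o'. The stems whose last vowel is 'o' (sisepom → sisepmani, pedon → pednani) delete the last vowel and add -ani.
The other patterns: stems whose last vowel is 'i' add the prefix ra-; stems whose last vowel is 'a' add ha- … -us around the stem; stems whose last vowel is 'e' or 'u' add -ob.
So liton → litnani.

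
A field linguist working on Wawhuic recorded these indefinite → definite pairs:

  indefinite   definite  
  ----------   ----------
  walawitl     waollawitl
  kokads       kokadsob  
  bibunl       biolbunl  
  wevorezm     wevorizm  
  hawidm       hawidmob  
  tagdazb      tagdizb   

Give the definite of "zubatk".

zuolbatk

wevorezm and hawidm both end in -m yet inflect differently (wevorizm, hawidmob), so the final letter is not what conditions the rule; the second-to-last letter is.
"zubatk" has second-to-last letter 't'. The one such stem in the data (walawitl → waollawitl) inserts -ol- after the first vowel (as does bibunl), so the same rule applies.
So zubatk → zuolbatk.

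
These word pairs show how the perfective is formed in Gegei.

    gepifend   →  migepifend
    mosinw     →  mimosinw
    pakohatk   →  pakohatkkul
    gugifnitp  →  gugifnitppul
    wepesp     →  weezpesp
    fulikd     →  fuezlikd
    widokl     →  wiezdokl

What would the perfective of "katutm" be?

gugifnitp and wepesp both end in -p yet inflect differently (gugifnitppul, weezpesp), so the final letter is not what conditions the rule; the second-to-last letter is.
"katutm" has second-to-last letter 't'. The stems whose second-to-last letter is 't' (pakohatk → pakohatkkul, gugifnitp → gugifnitppul) double the final consonant and add -ul.
So katutm → katutmmul.

katutmmul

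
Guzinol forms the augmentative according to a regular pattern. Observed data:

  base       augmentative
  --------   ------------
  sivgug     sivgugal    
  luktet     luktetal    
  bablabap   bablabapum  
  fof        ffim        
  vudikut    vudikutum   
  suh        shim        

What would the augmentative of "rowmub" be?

rowmubal

luktet and vudikut both end in -t yet inflect differently (luktetal, vudikutum), so the final letter is not what conditions the rule; the number of vowels is.
"rowmub" has 2 vowels. The stems with 2 vowels (luktet → luktetal, sivgug → sivgugal) add -al.
The other patterns: stems with 1 vowel delete the last vowel and add -im; stems with 3 vowels add -um.
So rowmub → rowmubal.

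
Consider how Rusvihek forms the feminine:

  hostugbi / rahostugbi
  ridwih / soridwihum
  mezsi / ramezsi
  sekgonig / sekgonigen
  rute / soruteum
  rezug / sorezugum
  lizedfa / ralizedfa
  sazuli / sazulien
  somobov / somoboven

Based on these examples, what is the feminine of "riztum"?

soriztumum

"riztum" begins with r-. The stems beginning with r- (rezug → sorezugum, rute → soruteum, ridwih → soridwihum) add so- … -um around the stem.
So riztum → soriztumum.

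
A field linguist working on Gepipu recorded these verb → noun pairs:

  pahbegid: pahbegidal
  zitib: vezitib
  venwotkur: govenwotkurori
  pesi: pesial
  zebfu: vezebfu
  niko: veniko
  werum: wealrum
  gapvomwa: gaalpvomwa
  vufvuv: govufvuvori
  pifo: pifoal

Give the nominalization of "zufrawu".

vezufrawu

niko and pifo both end in -o yet inflect differently (veniko, pifoal), so the final letter is not what conditions the rule; the first letter is.
"zufrawu" begins with z-. The stems beginning with z- (zebfu → vezebfu, zitib → vezitib) add the prefix ve-.
The other patterns: stems beginning with v- add go- … -ori around the stem; stems beginning with p- add -al; stems beginning with g- or w- insert -al- after the first vowel.
So zufrawu → vezufrawu.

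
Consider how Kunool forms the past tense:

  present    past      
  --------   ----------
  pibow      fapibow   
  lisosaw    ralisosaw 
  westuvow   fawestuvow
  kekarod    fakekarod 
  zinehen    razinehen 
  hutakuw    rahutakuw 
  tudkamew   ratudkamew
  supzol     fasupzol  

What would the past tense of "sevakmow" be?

westuvow and tudkamew both end in -w yet inflect differently (fawestuvow, ratudkamew), so the final letter is not what conditions the rule; the last vowel is.
"sevakmow" has last vowel 'o'. The stems whose last vowel is 'o' (supzol → fasupzol, westuvow → fawestuvow, kekarod → fakekarod) add the prefix fa-.
So sevakmow → fasevakmow.

fasevakmow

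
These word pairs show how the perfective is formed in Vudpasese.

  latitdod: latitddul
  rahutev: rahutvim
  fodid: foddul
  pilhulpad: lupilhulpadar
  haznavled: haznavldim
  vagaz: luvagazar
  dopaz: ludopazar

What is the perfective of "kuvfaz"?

lukuvfazar

pilhulpad and haznavled both end in -d yet inflect differently (lupilhulpadar, haznavldim), so the final letter is not what conditions the rule; the last vowel is.
"kuvfaz" has last vowel 'a'. The stems whose last vowel is 'a' (pilhulpad → lupilhulpadar, dopaz → ludopazar, vagaz → luvagazar) add lu- … -ar around the stem.
So kuvfaz → lukuvfazar.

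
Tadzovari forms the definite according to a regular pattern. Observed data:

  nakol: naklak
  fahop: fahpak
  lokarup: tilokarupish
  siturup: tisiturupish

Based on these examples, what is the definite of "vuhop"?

vuhpak

"vuhop" has last vowel 'o'. The stems whose last vowel is 'o' (nakol → naklak, fahop → fahpak) delete the last vowel and add -ak.
So vuhop → vuhpak.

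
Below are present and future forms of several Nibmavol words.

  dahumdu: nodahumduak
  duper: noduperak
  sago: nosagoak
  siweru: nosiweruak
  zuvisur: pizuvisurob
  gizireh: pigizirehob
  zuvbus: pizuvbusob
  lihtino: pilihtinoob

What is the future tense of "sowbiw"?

nosowbiwak

duper and zuvisur both end in -r yet inflect differently (noduperak, pizuvisurob), so the final letter is not what conditions the rule; the first letter is.
"sowbiw" begins with s-. The stems beginning with s- (sago → nosagoak, siweru → nosiweruak) add no- … -ak around the stem.
The other pattern: stems beginning with g-, l- or z- add pi- … -ob around the stem.
So sowbiw → nosowbiwak.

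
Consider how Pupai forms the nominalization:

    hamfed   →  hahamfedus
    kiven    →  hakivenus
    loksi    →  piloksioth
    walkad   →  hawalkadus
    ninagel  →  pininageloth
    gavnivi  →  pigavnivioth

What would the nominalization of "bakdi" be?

ninagel and hamfed both have last vowel 'e' yet inflect differently (pininageloth, hahamfedus), so the last vowel is not what conditions the rule; the final letter is.
"bakdi" ends in -i. The stems ending in -i (loksi → piloksioth, gavnivi → pigavnivioth) add pi- … -oth around the stem.
So bakdi → pibakdioth.

pibakdioth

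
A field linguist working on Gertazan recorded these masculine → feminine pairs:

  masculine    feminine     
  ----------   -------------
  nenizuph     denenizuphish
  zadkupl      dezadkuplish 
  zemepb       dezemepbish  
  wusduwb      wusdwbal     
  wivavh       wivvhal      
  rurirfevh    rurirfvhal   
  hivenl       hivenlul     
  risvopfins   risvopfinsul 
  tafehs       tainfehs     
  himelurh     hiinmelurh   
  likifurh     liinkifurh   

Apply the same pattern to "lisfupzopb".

delisfupzopbish

"lisfupzopb" has second-to-last letter 'p'. The stems whose second-to-last letter is 'p' (nenizuph → denenizuphish, zadkupl → dezadkuplish, zemepb → dezemepbish) add de- … -ish around the stem.
So lisfupzopb → delisfupzopbish.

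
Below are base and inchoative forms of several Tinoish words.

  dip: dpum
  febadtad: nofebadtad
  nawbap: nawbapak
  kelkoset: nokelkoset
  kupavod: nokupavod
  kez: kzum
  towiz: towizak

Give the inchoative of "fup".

fpum

kez and towiz both end in -z yet inflect differently (kzum, towizak), so the final letter is not what conditions the rule; the number of vowels is.
"fup" has 1 vowel. The stems with 1 vowel (kez → kzum, dip → dpum) delete the last vowel and add -um.
The other patterns: stems with 2 vowels add -ak; stems with 3 vowels add the prefix no-.
So fup → fpum.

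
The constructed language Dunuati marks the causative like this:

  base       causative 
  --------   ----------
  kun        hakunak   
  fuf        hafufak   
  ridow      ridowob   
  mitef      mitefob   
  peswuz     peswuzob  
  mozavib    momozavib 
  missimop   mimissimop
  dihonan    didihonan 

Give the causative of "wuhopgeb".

wuwuhopgeb

"wuhopgeb" has 3 vowels. The stems with 3 vowels (mozavib → momozavib, missimop → mimissimop, dihonan → didihonan) repeat the first consonant+vowel as a prefix.
The other patterns: stems with 1 vowel add ha- … -ak around the stem; stems with 2 vowels add -ob.
So wuhopgeb → wuwuhopgeb.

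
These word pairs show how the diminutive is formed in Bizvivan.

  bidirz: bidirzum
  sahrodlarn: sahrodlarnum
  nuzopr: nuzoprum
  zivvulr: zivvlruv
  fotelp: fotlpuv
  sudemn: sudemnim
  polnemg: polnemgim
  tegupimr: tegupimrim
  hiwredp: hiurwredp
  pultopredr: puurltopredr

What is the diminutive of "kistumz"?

kistumzim

"kistumz" has second-to-last letter 'm'. The stems whose second-to-last letter is 'm' (sudemn → sudemnim, polnemg → polnemgim, tegupimr → tegupimrim) add -im.
The other patterns: stems whose second-to-last letter is 'p' or 'r' add -um; stems whose second-to-last letter is 'l' delete the last vowel and add -uv; stems whose second-to-last letter is 'd' insert -ur- after the first vowel.
So kistumz → kistumzim.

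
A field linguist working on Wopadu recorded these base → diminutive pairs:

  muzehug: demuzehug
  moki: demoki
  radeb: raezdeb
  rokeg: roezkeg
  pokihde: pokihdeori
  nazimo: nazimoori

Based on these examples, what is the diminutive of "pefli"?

muzehug and rokeg both end in -g yet inflect differently (demuzehug, roezkeg), so the final letter is not what conditions the rule; the first letter is.
"pefli" begins with p-. The one such stem in the data (pokihde → pokihdeori) adds -ori, so the same rule applies.
The other patterns: stems beginning with m- add the prefix de-; stems beginning with r- insert -ez- after the first vowel.
So pefli → pefliori.

pefliori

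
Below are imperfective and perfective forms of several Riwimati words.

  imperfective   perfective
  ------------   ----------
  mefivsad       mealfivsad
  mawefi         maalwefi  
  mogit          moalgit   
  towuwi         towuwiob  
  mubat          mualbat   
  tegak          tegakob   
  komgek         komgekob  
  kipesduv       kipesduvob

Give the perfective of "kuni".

kuniob

mawefi and towuwi both end in -i yet inflect differently (maalwefi, towuwiob), so the final letter is not what conditions the rule; the first letter is.
"kuni" begins with k-. The stems beginning with k- (kipesduv → kipesduvob, komgek → komgekob) add -ob.
So kuni → kuniob.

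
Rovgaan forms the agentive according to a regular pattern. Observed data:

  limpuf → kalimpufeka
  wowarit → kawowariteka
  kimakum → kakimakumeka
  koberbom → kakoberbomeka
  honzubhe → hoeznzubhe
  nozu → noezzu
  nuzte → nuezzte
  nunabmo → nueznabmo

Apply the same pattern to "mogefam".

kamogefameka

"mogefam" ends in a consonant. The stems ending in a consonant (limpuf → kalimpufeka, wowarit → kawowariteka, kimakum → kakimakumeka) add ka- … -eka around the stem.
The other pattern: stems ending in a vowel insert -ez- after the first vowel.
So mogefam → kamogefameka.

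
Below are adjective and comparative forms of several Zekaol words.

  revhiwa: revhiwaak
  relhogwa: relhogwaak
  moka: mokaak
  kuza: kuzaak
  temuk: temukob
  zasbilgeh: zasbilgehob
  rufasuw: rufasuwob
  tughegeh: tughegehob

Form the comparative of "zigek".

zigekob

revhiwa and rufasuw both begin with r- yet inflect differently (revhiwaak, rufasuwob), so the first letter is not what conditions the rule; the final letter is.
"zigek" ends in -k. The one such stem in the data (temuk → temukob) adds -ob, so the same rule applies.
The other pattern: stems ending in -a add -ak.
So zigek → zigekob.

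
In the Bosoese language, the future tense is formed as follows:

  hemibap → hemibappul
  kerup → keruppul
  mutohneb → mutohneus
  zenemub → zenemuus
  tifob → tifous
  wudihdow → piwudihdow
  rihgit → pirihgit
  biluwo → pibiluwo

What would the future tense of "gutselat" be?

pigutselat

kerup and zenemub both have last vowel 'u' yet inflect differently (keruppul, zenemuus), so the last vowel is not what conditions the rule; the final letter is.
"gutselat" ends in -t. The one such stem in the data (rihgit → pirihgit) adds the prefix pi-, so the same rule applies.
So gutselat → pigutselat.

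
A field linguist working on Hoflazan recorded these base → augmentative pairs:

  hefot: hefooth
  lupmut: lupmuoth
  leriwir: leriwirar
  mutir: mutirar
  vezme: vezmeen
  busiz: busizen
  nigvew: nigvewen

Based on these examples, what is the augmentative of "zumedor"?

zumedorar

leriwir and busiz both have last vowel 'i' yet inflect differently (leriwirar, busizen), so the last vowel is not what conditions the rule; the final letter is.
"zumedor" ends in -r. The stems ending in -r (leriwir → leriwirar, mutir → mutirar) add -ar.
The other patterns: stems ending in -t drop the final letter and add -oth; stems ending in -e, -w or -z add -en.
So zumedor → zumedorar.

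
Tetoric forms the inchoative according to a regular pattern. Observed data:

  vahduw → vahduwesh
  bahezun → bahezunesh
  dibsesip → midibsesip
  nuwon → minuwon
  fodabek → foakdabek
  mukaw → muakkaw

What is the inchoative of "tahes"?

taakhes

bahezun and nuwon both end in -n yet inflect differently (bahezunesh, minuwon), so the final letter is not what conditions the rule; the last vowel is.
"tahes" has last vowel 'e'. The one such stem in the data (fodabek → foakdabek) inserts -ak- after the first vowel (as does mukaw), so the same rule applies.
The other patterns: stems whose last vowel is 'u' add -esh; stems whose last vowel is 'i' or 'o' add the prefix mi-.
So tahes → taakhes.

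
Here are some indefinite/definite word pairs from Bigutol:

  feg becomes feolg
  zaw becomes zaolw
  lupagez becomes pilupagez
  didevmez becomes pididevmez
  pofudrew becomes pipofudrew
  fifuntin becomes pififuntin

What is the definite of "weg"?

pofudrew and zaw both end in -w yet inflect differently (pipofudrew, zaolw), so the final letter is not what conditions the rule; the number of vowels is.
"weg" has 1 vowel. The stems with 1 vowel (feg → feolg, zaw → zaolw) insert -ol- after the first vowel.
The other pattern: stems with 3 vowels add the prefix pi-.
So weg → weolg.

weolg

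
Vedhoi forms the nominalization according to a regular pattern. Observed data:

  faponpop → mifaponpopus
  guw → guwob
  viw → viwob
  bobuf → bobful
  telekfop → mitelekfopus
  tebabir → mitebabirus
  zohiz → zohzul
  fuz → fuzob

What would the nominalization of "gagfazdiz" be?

migagfazdizus

fuz and zohiz both end in -z yet inflect differently (fuzob, zohzul), so the final letter is not what conditions the rule; the number of vowels is.
"gagfazdiz" has 3 vowels. The stems with 3 vowels (telekfop → mitelekfopus, faponpop → mifaponpopus, tebabir → mitebabirus) add mi- … -us around the stem.
So gagfazdiz → migagfazdizus.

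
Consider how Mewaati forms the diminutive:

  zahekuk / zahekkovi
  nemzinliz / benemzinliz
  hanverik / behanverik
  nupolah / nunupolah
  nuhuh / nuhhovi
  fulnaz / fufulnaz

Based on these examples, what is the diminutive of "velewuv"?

zahekuk and hanverik both end in -k yet inflect differently (zahekkovi, behanverik), so the final letter is not what conditions the rule; the last vowel is.
"velewuv" has last vowel 'u'. The stems whose last vowel is 'u' (nuhuh → nuhhovi, zahekuk → zahekkovi) delete the last vowel and add -ovi.
The other patterns: stems whose last vowel is 'i' add the prefix be-; stems whose last vowel is 'a' repeat the first consonant+vowel as a prefix.
So velewuv → velewvovi.

velewvovi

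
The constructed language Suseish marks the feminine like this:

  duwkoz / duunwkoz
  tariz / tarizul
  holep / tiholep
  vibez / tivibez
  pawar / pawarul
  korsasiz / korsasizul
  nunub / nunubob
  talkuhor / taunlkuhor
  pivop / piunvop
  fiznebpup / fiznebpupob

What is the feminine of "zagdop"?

zaungdop

pivop and fiznebpup both end in -p yet inflect differently (piunvop, fiznebpupob), so the final letter is not what conditions the rule; the last vowel is.
"zagdop" has last vowel 'o'. The stems whose last vowel is 'o' (duwkoz → duunwkoz, talkuhor → taunlkuhor, pivop → piunvop) insert -un- after the first vowel.
So zagdop → zaungdop.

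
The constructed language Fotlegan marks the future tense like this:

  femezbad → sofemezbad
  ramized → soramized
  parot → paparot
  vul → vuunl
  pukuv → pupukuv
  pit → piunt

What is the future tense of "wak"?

pit and parot both end in -t yet inflect differently (piunt, paparot), so the final letter is not what conditions the rule; the number of vowels is.
"wak" has 1 vowel. The stems with 1 vowel (vul → vuunl, pit → piunt) insert -un- after the first vowel.
So wak → waunk.

waunk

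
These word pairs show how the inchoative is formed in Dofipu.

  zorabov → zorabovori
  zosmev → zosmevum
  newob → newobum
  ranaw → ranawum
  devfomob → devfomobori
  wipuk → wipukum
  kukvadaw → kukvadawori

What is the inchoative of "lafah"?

zorabov and zosmev both end in -v yet inflect differently (zorabovori, zosmevum), so the final letter is not what conditions the rule; the number of vowels is.
"lafah" has 2 vowels. The stems with 2 vowels (zosmev → zosmevum, ranaw → ranawum, wipuk → wipukum) add -um.
The other pattern: stems with 3 vowels add -ori.
So lafah → lafahum.

lafahum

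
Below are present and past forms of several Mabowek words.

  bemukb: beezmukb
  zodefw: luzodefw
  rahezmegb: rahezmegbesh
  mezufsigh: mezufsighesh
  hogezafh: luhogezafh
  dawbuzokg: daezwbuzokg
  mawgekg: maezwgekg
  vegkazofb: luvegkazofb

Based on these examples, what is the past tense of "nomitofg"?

bemukb and rahezmegb both end in -b yet inflect differently (beezmukb, rahezmegbesh), so the final letter is not what conditions the rule; the second-to-last letter is.
"nomitofg" has second-to-last letter 'f'. The stems whose second-to-last letter is 'f' (vegkazofb → luvegkazofb, zodefw → luzodefw, hogezafh → luhogezafh) add the prefix lu-.
So nomitofg → lunomitofg.

lunomitofg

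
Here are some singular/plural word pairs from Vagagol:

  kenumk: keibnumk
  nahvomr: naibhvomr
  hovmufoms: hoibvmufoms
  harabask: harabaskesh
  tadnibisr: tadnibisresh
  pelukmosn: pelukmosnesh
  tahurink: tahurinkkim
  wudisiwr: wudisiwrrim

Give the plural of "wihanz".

wihanzzim

kenumk and harabask both end in -k yet inflect differently (keibnumk, harabaskesh), so the final letter is not what conditions the rule; the second-to-last letter is.
"wihanz" has second-to-last letter 'n'. The one such stem in the data (tahurink → tahurinkkim) doubles the final consonant and adds -im (as does wudisiwr), so the same rule applies.
So wihanz → wihanzzim.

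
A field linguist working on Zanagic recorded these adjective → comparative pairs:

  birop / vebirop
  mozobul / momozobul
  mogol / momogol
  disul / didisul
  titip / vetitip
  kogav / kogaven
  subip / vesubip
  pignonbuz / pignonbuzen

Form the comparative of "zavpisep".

birop and mogol both have last vowel 'o' yet inflect differently (vebirop, momogol), so the last vowel is not what conditions the rule; the final letter is.
"zavpisep" ends in -p. The stems ending in -p (subip → vesubip, titip → vetitip, birop → vebirop) add the prefix ve-.
The other patterns: stems ending in -l repeat the first consonant+vowel as a prefix; stems ending in -v or -z add -en.
So zavpisep → vezavpisep.

vezavpisep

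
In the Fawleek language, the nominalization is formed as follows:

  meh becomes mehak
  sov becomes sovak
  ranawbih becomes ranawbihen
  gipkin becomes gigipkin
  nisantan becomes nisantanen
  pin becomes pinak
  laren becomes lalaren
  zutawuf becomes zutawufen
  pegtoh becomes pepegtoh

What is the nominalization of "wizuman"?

wizumanen

"wizuman" has 3 vowels. The stems with 3 vowels (zutawuf → zutawufen, nisantan → nisantanen, ranawbih → ranawbihen) add -en.
So wizuman → wizumanen.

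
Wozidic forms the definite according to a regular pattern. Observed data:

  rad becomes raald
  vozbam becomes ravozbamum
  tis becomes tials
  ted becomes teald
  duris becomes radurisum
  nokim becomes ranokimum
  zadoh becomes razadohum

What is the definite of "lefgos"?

"lefgos" has 2 vowels. The stems with 2 vowels (zadoh → razadohum, vozbam → ravozbamum, nokim → ranokimum) add ra- … -um around the stem.
The other pattern: stems with 1 vowel insert -al- after the first vowel.
So lefgos → ralefgosum.

ralefgosum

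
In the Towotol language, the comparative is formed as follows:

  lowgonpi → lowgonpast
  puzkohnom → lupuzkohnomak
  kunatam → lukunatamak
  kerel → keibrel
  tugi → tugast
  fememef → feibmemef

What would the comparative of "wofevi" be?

kunatam and kerel both begin with k- yet inflect differently (lukunatamak, keibrel), so the first letter is not what conditions the rule; the final letter is.
"wofevi" ends in -i. The stems ending in -i (lowgonpi → lowgonpast, tugi → tugast) drop the final letter and add -ast.
So wofevi → wofevast.

wofevast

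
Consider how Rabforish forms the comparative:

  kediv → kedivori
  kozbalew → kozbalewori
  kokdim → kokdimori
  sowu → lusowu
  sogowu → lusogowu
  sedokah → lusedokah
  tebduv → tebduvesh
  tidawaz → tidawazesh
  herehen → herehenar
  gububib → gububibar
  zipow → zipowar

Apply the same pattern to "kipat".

kipatori

"kipat" begins with k-. The stems beginning with k- (kediv → kedivori, kozbalew → kozbalewori, kokdim → kokdimori) add -ori.
The other patterns: stems beginning with s- add the prefix lu-; stems beginning with t- add -esh; stems beginning with g-, h- or z- add -ar.
So kipat → kipatori.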